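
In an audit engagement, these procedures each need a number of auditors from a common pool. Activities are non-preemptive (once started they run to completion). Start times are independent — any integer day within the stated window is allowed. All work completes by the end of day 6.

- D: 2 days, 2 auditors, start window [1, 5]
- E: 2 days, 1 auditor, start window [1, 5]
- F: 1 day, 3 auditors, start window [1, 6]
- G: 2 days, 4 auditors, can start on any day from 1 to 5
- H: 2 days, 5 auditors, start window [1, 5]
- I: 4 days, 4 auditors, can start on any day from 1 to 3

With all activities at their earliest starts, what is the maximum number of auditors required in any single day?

19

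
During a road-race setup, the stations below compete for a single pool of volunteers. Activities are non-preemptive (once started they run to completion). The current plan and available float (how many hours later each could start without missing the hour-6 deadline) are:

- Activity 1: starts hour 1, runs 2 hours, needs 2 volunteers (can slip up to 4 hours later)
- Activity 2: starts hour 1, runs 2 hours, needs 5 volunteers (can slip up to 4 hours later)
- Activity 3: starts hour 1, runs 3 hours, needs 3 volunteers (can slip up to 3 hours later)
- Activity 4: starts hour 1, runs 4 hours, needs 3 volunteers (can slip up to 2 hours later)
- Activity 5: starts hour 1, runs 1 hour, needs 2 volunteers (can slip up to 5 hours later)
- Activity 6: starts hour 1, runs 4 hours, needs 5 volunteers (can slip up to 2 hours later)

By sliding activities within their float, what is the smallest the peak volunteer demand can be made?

11

Early-start (Activity 1@1, Activity 2@1, Activity 3@1, Activity 4@1, Activity 5@1, Activity 6@1) gives peak 20: h1:20  h2:18  h3:11  h4:8  h5:0  h6:0.
Shift Activity 4→3, Activity 5→4, Activity 6→3.
Schedule Activity 1@1, Activity 2@1, Activity 3@1, Activity 4@3, Activity 5@4, Activity 6@3: h1:10  h2:10  h3:11  h4:10  h5:8  h6:8 — peak 11.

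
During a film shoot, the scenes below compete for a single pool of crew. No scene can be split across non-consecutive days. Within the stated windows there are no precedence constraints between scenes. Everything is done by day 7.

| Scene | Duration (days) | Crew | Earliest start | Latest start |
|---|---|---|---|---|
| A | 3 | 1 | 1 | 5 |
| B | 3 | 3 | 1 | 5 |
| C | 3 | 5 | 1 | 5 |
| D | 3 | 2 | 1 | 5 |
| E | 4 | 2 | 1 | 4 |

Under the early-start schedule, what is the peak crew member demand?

Early-start schedule: A@1, B@1, C@1, D@1, E@1.
Load per day: day 1: 13, day 2: 13, day 3: 13, day 4: 2, day 5: 0, day 6: 0, day 7: 0.
Peak is 13.

13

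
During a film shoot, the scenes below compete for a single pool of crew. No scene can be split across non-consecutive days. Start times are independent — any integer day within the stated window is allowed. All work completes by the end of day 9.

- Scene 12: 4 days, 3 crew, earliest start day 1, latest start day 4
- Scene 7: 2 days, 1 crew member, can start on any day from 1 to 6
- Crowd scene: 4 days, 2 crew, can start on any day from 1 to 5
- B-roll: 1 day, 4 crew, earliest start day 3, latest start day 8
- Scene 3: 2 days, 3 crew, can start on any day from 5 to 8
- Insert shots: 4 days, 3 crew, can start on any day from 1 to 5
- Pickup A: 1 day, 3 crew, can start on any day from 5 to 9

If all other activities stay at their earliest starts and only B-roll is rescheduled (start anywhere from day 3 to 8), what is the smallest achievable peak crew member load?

B-roll@3: d1:9  d2:9  d3:12  d4:8  d5:6  d6:3  d7:0  d8:0  d9:0 → peak 12
B-roll@4: d1:9  d2:9  d3:8  d4:12  d5:6  d6:3  d7:0  d8:0  d9:0 → peak 12
B-roll@5: d1:9  d2:9  d3:8  d4:8  d5:10  d6:3  d7:0  d8:0  d9:0 → peak 10
B-roll@6: d1:9  d2:9  d3:8  d4:8  d5:6  d6:7  d7:0  d8:0  d9:0 → peak 9
B-roll@7: d1:9  d2:9  d3:8  d4:8  d5:6  d6:3  d7:4  d8:0  d9:0 → peak 9
B-roll@8: d1:9  d2:9  d3:8  d4:8  d5:6  d6:3  d7:0  d8:4  d9:0 → peak 9
Best is B-roll@6, peak 9.

9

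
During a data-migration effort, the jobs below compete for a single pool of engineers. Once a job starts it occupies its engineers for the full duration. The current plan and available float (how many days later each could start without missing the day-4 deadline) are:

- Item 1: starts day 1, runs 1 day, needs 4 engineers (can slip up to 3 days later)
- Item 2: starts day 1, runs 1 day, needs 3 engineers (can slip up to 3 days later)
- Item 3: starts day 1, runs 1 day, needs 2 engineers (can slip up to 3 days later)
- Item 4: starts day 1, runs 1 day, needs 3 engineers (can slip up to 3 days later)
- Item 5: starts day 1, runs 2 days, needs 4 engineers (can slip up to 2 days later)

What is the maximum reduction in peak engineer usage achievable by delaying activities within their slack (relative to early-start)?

10

Early-start peak: d1:16  d2:4  d3:0  d4:0 ⇒ 16.
Leveled (Item 1@1, Item 2@2, Item 3@1, Item 4@2, Item 5@3): d1:6  d2:6  d3:4  d4:4 ⇒ 6.
Reduction 16 − 6 = 10.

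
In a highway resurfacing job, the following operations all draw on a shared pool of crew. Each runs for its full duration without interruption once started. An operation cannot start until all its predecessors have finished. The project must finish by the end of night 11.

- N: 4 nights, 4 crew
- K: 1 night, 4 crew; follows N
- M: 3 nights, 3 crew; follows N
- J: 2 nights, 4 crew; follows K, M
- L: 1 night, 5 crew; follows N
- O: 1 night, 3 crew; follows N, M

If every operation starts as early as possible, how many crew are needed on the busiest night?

Early-start schedule: N@1, K@5, M@5, J@8, L@5, O@8.
Load per night: night 1: 4, night 2: 4, night 3: 4, night 4: 4, night 5: 12, night 6: 3, night 7: 3, night 8: 7, night 9: 4, night 10: 0, night 11: 0.
Peak is 12.

12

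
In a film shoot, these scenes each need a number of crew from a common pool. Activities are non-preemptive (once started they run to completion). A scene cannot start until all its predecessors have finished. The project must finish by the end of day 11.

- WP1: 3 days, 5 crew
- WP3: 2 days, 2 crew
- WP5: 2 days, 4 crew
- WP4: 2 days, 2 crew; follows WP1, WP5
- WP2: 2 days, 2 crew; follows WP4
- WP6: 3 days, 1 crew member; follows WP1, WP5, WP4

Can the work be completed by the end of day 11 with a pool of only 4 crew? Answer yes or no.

no

The minimum achievable peak is 5; 4 < 5, so no feasible schedule stays within the cap.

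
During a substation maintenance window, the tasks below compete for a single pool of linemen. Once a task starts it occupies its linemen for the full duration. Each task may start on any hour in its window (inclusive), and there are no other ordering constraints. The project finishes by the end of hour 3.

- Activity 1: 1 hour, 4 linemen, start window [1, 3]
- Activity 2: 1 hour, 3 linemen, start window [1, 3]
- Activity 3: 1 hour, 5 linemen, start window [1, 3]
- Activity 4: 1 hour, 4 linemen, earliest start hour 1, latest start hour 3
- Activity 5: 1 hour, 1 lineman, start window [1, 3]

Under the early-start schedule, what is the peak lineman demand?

Early-start schedule: Activity 1@1, Activity 2@1, Activity 3@1, Activity 4@1, Activity 5@1.
Load per hour: hour 1: 17, hour 2: 0, hour 3: 0.
Peak is 17.

17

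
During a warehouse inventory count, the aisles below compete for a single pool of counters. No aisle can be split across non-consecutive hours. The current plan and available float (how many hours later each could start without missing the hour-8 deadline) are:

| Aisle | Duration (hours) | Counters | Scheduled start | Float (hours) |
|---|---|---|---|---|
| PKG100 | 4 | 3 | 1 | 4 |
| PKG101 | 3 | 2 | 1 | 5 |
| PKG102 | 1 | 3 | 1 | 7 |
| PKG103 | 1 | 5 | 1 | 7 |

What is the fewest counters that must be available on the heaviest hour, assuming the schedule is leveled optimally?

Early-start (PKG100@1, PKG101@1, PKG102@1, PKG103@1) gives peak 13: h1:13  h2:5  h3:5  h4:3  h5:0  h6:0  h7:0  h8:0.
Shift PKG102→5, PKG103→6.
Schedule PKG100@1, PKG101@1, PKG102@5, PKG103@6: h1:5  h2:5  h3:5  h4:3  h5:3  h6:5  h7:0  h8:0 — peak 5.

5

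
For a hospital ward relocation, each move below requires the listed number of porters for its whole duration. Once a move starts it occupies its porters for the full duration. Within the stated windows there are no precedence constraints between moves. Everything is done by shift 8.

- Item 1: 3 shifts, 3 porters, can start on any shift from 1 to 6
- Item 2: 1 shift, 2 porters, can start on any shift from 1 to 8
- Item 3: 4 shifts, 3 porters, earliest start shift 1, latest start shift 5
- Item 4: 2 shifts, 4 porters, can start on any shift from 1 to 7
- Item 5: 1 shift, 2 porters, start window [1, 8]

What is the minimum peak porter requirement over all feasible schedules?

6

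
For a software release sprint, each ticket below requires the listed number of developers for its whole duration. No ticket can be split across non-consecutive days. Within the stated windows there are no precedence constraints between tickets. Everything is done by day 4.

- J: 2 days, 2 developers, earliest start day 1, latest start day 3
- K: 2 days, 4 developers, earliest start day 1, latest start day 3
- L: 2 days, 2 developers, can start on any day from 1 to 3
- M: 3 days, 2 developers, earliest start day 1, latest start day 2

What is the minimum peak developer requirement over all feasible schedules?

Early-start (J@1, K@1, L@1, M@1) gives peak 10: d1:10  d2:10  d3:2  d4:0.
Shift K→3.
Schedule J@1, K@3, L@1, M@1: d1:6  d2:6  d3:6  d4:4 — peak 6.
Total developer-days = 22 over 4 days ⇒ peak ≥ ⌈22/4⌉ = 6, so 6 is optimal.

6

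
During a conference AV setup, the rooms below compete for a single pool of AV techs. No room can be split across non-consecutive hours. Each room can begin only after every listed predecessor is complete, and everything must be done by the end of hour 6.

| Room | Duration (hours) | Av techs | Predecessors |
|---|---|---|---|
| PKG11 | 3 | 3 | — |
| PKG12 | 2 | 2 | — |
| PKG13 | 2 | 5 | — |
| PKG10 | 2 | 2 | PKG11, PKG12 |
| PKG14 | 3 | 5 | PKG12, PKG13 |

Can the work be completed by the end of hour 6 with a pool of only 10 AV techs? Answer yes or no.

Schedule PKG11@1, PKG12@1, PKG13@1, PKG10@4, PKG14@3: h1:10  h2:10  h3:8  h4:7  h5:7  h6:0 — peak 10 ≤ 10.

yes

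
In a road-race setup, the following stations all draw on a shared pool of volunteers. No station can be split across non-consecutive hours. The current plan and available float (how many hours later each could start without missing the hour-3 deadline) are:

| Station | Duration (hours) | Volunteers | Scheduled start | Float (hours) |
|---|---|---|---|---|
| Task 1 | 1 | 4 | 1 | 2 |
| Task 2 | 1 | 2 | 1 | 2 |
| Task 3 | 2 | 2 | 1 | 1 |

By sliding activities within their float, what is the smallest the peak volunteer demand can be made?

4

Early-start (Task 1@1, Task 2@1, Task 3@1) gives peak 8: h1:8  h2:2  h3:0.
Shift Task 2→2, Task 3→2.
Schedule Task 1@1, Task 2@2, Task 3@2: h1:4  h2:4  h3:2 — peak 4.
Total volunteer-hours = 10 over 3 hours ⇒ peak ≥ ⌈10/3⌉ = 4, so 4 is optimal.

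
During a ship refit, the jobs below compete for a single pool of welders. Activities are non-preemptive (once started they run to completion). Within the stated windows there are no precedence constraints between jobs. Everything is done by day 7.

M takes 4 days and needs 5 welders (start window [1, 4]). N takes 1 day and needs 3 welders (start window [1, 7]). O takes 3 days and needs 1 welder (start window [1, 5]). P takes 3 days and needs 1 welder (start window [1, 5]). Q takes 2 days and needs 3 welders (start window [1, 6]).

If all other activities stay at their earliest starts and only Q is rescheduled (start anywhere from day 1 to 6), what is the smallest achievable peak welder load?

10

Q@1: d1:13  d2:10  d3:7  d4:5  d5:0  d6:0  d7:0 → peak 13
Q@2: d1:10  d2:10  d3:10  d4:5  d5:0  d6:0  d7:0 → peak 10
Q@3: d1:10  d2:7  d3:10  d4:8  d5:0  d6:0  d7:0 → peak 10
Q@4: d1:10  d2:7  d3:7  d4:8  d5:3  d6:0  d7:0 → peak 10
Q@5: d1:10  d2:7  d3:7  d4:5  d5:3  d6:3  d7:0 → peak 10
Q@6: d1:10  d2:7  d3:7  d4:5  d5:0  d6:3  d7:3 → peak 10
Best is Q@2, peak 10.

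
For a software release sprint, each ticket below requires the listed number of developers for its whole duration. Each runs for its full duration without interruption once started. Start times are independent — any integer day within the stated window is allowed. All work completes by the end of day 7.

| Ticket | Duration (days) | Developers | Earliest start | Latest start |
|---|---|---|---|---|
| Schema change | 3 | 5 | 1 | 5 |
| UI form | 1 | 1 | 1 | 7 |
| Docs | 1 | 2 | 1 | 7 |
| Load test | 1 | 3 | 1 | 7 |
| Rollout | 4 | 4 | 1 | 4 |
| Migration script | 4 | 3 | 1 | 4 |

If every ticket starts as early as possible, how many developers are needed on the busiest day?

18

Early-start schedule: Schema change@1, UI form@1, Docs@1, Load test@1, Rollout@1, Migration script@1.
Load per day: day 1: 18, day 2: 12, day 3: 12, day 4: 7, day 5: 0, day 6: 0, day 7: 0.
Peak is 18.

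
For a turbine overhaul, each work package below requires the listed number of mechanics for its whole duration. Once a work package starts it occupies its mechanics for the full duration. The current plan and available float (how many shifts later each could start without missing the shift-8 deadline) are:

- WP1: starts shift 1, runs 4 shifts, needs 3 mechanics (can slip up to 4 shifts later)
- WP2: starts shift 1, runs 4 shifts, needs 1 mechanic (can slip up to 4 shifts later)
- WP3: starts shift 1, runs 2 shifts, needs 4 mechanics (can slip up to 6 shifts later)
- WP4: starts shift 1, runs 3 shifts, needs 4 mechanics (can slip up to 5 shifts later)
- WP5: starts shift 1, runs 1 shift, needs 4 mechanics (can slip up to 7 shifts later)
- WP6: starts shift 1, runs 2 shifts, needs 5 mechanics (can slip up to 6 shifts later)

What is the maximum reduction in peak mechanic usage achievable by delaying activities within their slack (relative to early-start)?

14

Early-start peak: s1:21  s2:17  s3:8  s4:4  s5:0  s6:0  s7:0  s8:0 ⇒ 21.
Leveled (WP1@1, WP2@5, WP3@1, WP4@3, WP5@6, WP6@7): s1:7  s2:7  s3:7  s4:7  s5:5  s6:5  s7:6  s8:6 ⇒ 7.
Reduction 21 − 7 = 14.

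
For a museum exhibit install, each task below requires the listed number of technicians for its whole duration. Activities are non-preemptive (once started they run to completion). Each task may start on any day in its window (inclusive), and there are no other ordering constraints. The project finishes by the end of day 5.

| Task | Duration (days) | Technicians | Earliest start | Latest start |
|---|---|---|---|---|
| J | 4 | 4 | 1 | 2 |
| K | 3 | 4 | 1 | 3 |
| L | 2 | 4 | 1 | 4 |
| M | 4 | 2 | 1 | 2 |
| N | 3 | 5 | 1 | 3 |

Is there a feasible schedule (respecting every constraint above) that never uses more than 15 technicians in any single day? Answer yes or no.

Schedule J@1, K@1, L@1, M@1, N@3: d1:14  d2:14  d3:15  d4:11  d5:5 — peak 15 ≤ 15.

yes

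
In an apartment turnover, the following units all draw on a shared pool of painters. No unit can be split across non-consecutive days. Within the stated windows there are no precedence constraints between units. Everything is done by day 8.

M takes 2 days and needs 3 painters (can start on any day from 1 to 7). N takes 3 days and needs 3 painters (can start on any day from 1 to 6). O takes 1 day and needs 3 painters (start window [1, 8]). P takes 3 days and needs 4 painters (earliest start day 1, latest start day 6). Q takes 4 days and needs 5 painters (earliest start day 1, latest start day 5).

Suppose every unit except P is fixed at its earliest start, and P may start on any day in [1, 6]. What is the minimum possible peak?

P@1: d1:18  d2:15  d3:12  d4:5  d5:0  d6:0  d7:0  d8:0 → peak 18
P@2: d1:14  d2:15  d3:12  d4:9  d5:0  d6:0  d7:0  d8:0 → peak 15
P@3: d1:14  d2:11  d3:12  d4:9  d5:4  d6:0  d7:0  d8:0 → peak 14
P@4: d1:14  d2:11  d3:8  d4:9  d5:4  d6:4  d7:0  d8:0 → peak 14
P@5: d1:14  d2:11  d3:8  d4:5  d5:4  d6:4  d7:4  d8:0 → peak 14
P@6: d1:14  d2:11  d3:8  d4:5  d5:0  d6:4  d7:4  d8:4 → peak 14
Best is P@3, peak 14.

14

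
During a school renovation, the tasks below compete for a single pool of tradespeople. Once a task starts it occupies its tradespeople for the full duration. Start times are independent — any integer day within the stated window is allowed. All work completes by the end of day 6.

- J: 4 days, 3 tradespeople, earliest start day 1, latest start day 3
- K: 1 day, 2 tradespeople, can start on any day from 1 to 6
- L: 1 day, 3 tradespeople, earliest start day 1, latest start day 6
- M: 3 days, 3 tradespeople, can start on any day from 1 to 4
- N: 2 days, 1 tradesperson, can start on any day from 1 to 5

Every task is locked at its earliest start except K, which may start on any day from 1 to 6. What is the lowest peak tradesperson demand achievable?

10

K@1: d1:12  d2:7  d3:6  d4:3  d5:0  d6:0 → peak 12
K@2: d1:10  d2:9  d3:6  d4:3  d5:0  d6:0 → peak 10
K@3: d1:10  d2:7  d3:8  d4:3  d5:0  d6:0 → peak 10
K@4: d1:10  d2:7  d3:6  d4:5  d5:0  d6:0 → peak 10
K@5: d1:10  d2:7  d3:6  d4:3  d5:2  d6:0 → peak 10
K@6: d1:10  d2:7  d3:6  d4:3  d5:0  d6:2 → peak 10
Best is K@2, peak 10.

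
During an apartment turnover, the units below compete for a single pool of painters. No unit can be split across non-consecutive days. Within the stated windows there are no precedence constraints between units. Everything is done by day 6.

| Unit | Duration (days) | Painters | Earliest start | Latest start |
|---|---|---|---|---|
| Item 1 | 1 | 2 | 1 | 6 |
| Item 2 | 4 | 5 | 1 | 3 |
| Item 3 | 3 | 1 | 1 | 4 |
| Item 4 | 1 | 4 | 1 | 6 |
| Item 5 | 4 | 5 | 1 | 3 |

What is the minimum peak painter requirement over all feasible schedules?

11

Early-start (Item 1@1, Item 2@1, Item 3@1, Item 4@1, Item 5@1) gives peak 17: d1:17  d2:11  d3:11  d4:10  d5:0  d6:0.
Shift Item 4→2, Item 5→3.
Schedule Item 1@1, Item 2@1, Item 3@1, Item 4@2, Item 5@3: d1:8  d2:10  d3:11  d4:10  d5:5  d6:5 — peak 11.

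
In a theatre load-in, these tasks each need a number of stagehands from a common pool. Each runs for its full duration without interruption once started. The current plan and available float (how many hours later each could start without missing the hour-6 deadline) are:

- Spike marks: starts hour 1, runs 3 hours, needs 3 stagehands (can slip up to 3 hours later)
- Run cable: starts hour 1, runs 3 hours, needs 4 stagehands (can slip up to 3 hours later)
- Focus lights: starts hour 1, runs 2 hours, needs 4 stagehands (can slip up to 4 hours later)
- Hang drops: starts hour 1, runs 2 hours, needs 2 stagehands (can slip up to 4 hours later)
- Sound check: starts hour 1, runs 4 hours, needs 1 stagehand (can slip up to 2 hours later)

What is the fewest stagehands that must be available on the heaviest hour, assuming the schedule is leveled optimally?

7

Early-start (Spike marks@1, Run cable@1, Focus lights@1, Hang drops@1, Sound check@1) gives peak 14: h1:14  h2:14  h3:8  h4:1  h5:0  h6:0.
Shift Run cable→4, Hang drops→3, Sound check→3.
Schedule Spike marks@1, Run cable@4, Focus lights@1, Hang drops@3, Sound check@3: h1:7  h2:7  h3:6  h4:7  h5:5  h6:5 — peak 7.
Total stagehand-hours = 37 over 6 hours ⇒ peak ≥ ⌈37/6⌉ = 7, so 7 is optimal.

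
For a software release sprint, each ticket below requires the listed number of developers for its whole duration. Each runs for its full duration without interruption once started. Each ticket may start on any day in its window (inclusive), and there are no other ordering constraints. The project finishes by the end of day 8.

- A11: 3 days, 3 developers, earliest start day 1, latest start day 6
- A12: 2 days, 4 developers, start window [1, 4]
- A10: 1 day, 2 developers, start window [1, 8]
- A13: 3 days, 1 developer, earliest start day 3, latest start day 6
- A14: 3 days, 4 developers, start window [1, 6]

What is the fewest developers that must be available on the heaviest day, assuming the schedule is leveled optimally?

Early-start (A11@1, A12@1, A10@1, A13@3, A14@1) gives peak 13: d1:13  d2:11  d3:8  d4:1  d5:1  d6:0  d7:0  d8:0.
Shift A12→4, A14→6.
Schedule A11@1, A12@4, A10@1, A13@3, A14@6: d1:5  d2:3  d3:4  d4:5  d5:5  d6:4  d7:4  d8:4 — peak 5.
Total developer-days = 34 over 8 days ⇒ peak ≥ ⌈34/8⌉ = 5, so 5 is optimal.

5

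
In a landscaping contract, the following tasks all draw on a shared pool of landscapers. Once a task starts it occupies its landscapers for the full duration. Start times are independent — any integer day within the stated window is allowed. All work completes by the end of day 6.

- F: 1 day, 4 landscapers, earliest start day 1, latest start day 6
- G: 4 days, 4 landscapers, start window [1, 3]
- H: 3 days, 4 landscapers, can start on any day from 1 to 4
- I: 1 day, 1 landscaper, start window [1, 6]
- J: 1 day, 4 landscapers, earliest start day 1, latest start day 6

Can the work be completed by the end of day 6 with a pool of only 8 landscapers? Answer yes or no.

Schedule F@1, G@1, H@2, I@5, J@5: d1:8  d2:8  d3:8  d4:8  d5:5  d6:0 — peak 8 ≤ 8.

yes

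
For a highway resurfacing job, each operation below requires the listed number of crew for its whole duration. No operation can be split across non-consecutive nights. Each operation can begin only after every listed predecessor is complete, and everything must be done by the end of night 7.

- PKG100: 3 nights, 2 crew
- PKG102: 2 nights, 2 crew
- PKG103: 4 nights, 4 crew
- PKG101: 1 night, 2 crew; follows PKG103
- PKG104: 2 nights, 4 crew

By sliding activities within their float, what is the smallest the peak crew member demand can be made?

Early-start (PKG100@1, PKG102@1, PKG103@1, PKG101@5, PKG104@1) gives peak 12: n1:12  n2:12  n3:6  n4:4  n5:2  n6:0  n7:0.
Shift PKG102→4, PKG104→6.
Schedule PKG100@1, PKG102@4, PKG103@1, PKG101@5, PKG104@6: n1:6  n2:6  n3:6  n4:6  n5:4  n6:4  n7:4 — peak 6.
Total crew member-nights = 36 over 7 nights ⇒ peak ≥ ⌈36/7⌉ = 6, so 6 is optimal.

6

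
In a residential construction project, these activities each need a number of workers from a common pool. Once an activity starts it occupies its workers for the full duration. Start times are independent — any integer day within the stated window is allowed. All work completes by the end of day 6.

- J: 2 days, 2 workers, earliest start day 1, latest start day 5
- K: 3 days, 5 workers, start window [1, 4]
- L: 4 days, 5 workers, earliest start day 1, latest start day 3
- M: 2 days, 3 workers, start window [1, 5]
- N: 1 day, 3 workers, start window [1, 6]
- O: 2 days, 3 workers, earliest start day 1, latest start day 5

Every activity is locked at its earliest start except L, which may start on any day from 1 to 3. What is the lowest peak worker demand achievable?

L@1: d1:21  d2:18  d3:10  d4:5  d5:0  d6:0 → peak 21
L@2: d1:16  d2:18  d3:10  d4:5  d5:5  d6:0 → peak 18
L@3: d1:16  d2:13  d3:10  d4:5  d5:5  d6:5 → peak 16
Best is L@3, peak 16.

16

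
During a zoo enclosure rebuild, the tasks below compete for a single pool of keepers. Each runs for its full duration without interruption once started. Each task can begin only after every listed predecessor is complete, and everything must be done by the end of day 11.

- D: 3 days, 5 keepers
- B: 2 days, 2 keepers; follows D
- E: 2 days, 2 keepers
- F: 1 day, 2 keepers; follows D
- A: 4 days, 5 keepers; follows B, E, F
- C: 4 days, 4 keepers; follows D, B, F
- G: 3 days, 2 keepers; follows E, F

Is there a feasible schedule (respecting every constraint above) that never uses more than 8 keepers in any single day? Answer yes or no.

The minimum achievable peak is 9; 8 < 9, so no feasible schedule stays within the cap.

no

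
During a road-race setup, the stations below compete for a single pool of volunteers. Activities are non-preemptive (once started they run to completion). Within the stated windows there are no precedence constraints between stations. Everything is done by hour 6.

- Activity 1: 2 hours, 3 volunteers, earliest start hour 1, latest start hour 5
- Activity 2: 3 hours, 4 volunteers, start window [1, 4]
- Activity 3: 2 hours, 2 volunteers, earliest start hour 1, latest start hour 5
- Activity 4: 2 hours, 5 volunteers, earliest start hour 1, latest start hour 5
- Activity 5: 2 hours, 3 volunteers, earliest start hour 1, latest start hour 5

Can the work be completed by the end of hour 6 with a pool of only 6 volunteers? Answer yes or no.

no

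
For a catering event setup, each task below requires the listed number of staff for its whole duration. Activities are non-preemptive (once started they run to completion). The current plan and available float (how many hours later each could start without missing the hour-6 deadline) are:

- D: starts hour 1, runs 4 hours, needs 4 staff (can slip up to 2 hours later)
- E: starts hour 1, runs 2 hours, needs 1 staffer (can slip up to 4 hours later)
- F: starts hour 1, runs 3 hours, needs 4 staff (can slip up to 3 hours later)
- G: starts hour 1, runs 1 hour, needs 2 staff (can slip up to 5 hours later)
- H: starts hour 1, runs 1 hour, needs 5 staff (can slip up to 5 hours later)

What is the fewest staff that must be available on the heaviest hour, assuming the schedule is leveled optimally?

Early-start (D@1, E@1, F@1, G@1, H@1) gives peak 16: h1:16  h2:9  h3:8  h4:4  h5:0  h6:0.
Shift F→3, H→6.
Schedule D@1, E@1, F@3, G@1, H@6: h1:7  h2:5  h3:8  h4:8  h5:4  h6:5 — peak 8.

8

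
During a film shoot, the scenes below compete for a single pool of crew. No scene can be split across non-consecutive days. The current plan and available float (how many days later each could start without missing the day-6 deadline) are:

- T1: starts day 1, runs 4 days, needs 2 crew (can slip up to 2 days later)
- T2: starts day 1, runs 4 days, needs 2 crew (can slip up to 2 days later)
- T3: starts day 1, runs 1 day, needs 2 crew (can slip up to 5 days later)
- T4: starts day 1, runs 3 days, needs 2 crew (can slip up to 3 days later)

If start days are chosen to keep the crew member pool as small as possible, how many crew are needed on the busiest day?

6

Early-start (T1@1, T2@1, T3@1, T4@1) gives peak 8: d1:8  d2:6  d3:6  d4:4  d5:0  d6:0.
Shift T4→2.
Schedule T1@1, T2@1, T3@1, T4@2: d1:6  d2:6  d3:6  d4:6  d5:0  d6:0 — peak 6.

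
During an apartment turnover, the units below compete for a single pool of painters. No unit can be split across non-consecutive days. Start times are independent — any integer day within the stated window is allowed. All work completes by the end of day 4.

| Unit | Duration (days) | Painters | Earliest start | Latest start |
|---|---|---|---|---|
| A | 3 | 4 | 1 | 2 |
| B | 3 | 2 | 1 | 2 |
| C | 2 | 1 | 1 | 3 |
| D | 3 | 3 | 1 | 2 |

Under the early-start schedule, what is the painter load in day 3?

9

At early start, day 3 has: A, B, D.
Demand: 4 + 2 + 3 = 9.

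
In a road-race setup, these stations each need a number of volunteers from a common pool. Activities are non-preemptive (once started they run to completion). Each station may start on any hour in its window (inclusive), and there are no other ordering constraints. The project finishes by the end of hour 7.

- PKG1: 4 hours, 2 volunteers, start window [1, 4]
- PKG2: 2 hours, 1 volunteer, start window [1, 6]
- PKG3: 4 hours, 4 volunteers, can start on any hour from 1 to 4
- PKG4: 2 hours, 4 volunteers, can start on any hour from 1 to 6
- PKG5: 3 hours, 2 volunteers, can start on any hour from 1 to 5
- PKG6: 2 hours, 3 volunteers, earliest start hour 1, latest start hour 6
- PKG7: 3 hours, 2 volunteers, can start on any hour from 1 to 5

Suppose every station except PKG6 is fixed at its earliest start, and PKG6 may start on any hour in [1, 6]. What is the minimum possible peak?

PKG6@1: h1:18  h2:18  h3:10  h4:6  h5:0  h6:0  h7:0 → peak 18
PKG6@2: h1:15  h2:18  h3:13  h4:6  h5:0  h6:0  h7:0 → peak 18
PKG6@3: h1:15  h2:15  h3:13  h4:9  h5:0  h6:0  h7:0 → peak 15
PKG6@4: h1:15  h2:15  h3:10  h4:9  h5:3  h6:0  h7:0 → peak 15
PKG6@5: h1:15  h2:15  h3:10  h4:6  h5:3  h6:3  h7:0 → peak 15
PKG6@6: h1:15  h2:15  h3:10  h4:6  h5:0  h6:3  h7:3 → peak 15
Best is PKG6@3, peak 15.

15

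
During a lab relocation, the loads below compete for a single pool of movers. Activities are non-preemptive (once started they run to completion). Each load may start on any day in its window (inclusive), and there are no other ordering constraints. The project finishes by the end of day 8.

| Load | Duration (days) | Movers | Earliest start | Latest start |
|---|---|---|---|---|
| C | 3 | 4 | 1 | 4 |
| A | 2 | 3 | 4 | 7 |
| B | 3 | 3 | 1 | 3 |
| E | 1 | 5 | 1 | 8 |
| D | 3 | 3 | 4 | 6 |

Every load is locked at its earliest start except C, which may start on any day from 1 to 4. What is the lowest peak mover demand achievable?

10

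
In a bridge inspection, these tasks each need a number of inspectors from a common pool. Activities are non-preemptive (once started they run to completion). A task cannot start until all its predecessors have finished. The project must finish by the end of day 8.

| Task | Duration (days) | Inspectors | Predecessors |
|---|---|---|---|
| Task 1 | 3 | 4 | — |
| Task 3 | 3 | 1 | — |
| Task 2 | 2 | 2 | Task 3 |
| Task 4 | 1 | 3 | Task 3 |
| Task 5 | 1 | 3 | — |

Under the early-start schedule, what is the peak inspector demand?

8

Early-start schedule: Task 1@1, Task 3@1, Task 2@4, Task 4@4, Task 5@1.
Load per day: day 1: 8, day 2: 5, day 3: 5, day 4: 5, day 5: 2, day 6: 0, day 7: 0, day 8: 0.
Peak is 8.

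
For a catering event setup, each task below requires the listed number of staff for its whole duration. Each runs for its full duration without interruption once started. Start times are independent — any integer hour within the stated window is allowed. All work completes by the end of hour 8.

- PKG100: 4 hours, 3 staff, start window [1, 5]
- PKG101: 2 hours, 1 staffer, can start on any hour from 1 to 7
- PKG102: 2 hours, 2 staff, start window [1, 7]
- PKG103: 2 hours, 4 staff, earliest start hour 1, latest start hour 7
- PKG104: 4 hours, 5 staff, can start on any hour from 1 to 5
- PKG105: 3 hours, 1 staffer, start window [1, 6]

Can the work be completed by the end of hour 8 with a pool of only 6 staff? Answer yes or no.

no

Total staffer-hours = 49; over 8 hours the average is 49/8 > 6, so some hour must exceed 6.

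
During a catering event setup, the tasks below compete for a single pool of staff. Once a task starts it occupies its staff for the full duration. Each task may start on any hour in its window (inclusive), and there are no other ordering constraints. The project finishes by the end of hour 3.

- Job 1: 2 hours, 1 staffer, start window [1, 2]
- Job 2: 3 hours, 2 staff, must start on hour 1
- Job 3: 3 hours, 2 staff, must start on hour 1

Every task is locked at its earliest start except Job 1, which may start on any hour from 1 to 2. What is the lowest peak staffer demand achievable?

Job 1@1: h1:5  h2:5  h3:4 → peak 5
Job 1@2: h1:4  h2:5  h3:5 → peak 5
Best is Job 1@1, peak 5.

5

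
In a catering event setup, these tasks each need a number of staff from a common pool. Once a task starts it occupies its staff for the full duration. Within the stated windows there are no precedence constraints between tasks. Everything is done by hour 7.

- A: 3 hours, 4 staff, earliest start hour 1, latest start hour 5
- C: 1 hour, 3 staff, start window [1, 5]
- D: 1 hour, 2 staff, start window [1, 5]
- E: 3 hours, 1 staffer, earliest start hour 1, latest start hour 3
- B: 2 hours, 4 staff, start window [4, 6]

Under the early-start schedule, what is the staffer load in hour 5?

At early start, hour 5 has: B.
Demand: 4 = 4.

4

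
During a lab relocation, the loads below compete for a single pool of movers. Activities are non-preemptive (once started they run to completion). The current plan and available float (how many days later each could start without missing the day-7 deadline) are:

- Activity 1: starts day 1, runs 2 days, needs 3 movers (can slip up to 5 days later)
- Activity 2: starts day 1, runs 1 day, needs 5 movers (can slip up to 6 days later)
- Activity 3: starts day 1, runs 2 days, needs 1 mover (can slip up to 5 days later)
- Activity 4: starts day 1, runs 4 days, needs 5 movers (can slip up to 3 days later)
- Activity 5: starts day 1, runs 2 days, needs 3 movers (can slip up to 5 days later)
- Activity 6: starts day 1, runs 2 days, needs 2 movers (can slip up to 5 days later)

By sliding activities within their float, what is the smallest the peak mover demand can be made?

Early-start (Activity 1@1, Activity 2@1, Activity 3@1, Activity 4@1, Activity 5@1, Activity 6@1) gives peak 19: d1:19  d2:14  d3:5  d4:5  d5:0  d6:0  d7:0.
Shift Activity 2→3, Activity 4→4, Activity 6→3.
Schedule Activity 1@1, Activity 2@3, Activity 3@1, Activity 4@4, Activity 5@1, Activity 6@3: d1:7  d2:7  d3:7  d4:7  d5:5  d6:5  d7:5 — peak 7.
Total mover-days = 43 over 7 days ⇒ peak ≥ ⌈43/7⌉ = 7, so 7 is optimal.

7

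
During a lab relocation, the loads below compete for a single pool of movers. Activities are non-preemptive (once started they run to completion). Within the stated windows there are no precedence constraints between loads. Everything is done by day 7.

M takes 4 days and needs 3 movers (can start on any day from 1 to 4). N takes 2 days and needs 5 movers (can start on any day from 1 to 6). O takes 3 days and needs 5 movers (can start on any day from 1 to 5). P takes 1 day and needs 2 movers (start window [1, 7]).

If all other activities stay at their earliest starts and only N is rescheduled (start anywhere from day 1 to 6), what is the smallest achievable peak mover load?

N@1: d1:15  d2:13  d3:8  d4:3  d5:0  d6:0  d7:0 → peak 15
N@2: d1:10  d2:13  d3:13  d4:3  d5:0  d6:0  d7:0 → peak 13
N@3: d1:10  d2:8  d3:13  d4:8  d5:0  d6:0  d7:0 → peak 13
N@4: d1:10  d2:8  d3:8  d4:8  d5:5  d6:0  d7:0 → peak 10
N@5: d1:10  d2:8  d3:8  d4:3  d5:5  d6:5  d7:0 → peak 10
N@6: d1:10  d2:8  d3:8  d4:3  d5:0  d6:5  d7:5 → peak 10
Best is N@4, peak 10.

10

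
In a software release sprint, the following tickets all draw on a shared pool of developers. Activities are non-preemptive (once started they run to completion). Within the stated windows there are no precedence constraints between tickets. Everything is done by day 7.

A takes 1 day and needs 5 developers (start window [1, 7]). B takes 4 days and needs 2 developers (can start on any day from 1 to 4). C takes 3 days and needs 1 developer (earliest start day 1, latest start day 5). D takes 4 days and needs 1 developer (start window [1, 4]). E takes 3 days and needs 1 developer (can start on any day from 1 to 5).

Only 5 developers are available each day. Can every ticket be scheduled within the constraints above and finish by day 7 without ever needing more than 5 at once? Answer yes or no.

yes

Schedule A@1, B@2, C@2, D@2, E@2: d1:5  d2:5  d3:5  d4:5  d5:3  d6:0  d7:0 — peak 5 ≤ 5.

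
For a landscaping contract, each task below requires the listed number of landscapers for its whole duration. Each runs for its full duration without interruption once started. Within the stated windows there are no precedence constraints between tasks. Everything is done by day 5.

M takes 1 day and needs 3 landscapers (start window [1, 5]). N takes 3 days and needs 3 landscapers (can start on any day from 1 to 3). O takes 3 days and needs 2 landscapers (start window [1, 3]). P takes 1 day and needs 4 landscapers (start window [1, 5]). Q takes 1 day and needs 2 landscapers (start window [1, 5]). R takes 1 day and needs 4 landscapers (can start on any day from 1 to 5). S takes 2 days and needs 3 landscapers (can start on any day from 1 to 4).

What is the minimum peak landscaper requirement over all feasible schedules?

Early-start (M@1, N@1, O@1, P@1, Q@1, R@1, S@1) gives peak 21: d1:21  d2:8  d3:5  d4:0  d5:0.
Shift P→4, Q→2, R→5, S→3.
Schedule M@1, N@1, O@1, P@4, Q@2, R@5, S@3: d1:8  d2:7  d3:8  d4:7  d5:4 — peak 8.

8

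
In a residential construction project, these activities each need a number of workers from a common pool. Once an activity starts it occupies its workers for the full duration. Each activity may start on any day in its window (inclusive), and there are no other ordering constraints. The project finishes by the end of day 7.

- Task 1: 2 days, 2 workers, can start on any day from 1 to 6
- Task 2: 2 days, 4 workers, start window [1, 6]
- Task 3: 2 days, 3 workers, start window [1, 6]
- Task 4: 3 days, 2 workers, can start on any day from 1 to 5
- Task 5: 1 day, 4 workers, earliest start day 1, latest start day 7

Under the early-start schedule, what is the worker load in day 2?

At early start, day 2 has: Task 1, Task 2, Task 3, Task 4.
Demand: 2 + 4 + 3 + 2 = 11.

11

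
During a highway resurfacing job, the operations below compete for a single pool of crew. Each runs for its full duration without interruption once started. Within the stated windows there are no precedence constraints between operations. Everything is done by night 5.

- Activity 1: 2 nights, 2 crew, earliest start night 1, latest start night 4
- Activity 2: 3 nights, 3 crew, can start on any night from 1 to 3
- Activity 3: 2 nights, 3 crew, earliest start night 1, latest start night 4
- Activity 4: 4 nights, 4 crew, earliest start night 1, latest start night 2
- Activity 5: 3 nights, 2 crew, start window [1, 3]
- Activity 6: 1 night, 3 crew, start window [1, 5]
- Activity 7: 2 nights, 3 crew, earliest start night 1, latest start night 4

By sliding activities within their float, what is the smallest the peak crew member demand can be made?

11

Early-start (Activity 1@1, Activity 2@1, Activity 3@1, Activity 4@1, Activity 5@1, Activity 6@1, Activity 7@1) gives peak 20: n1:20  n2:17  n3:9  n4:4  n5:0.
Shift Activity 3→4, Activity 6→5, Activity 7→4.
Schedule Activity 1@1, Activity 2@1, Activity 3@4, Activity 4@1, Activity 5@1, Activity 6@5, Activity 7@4: n1:11  n2:11  n3:9  n4:10  n5:9 — peak 11.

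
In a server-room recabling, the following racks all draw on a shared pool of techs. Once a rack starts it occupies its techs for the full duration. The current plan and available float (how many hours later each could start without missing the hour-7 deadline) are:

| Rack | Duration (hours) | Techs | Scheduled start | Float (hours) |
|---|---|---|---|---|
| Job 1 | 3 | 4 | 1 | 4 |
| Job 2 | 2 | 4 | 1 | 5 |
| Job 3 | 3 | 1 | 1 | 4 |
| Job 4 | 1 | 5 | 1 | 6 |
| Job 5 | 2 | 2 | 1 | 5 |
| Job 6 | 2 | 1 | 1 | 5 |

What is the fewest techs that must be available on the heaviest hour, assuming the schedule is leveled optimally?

6

Early-start (Job 1@1, Job 2@1, Job 3@1, Job 4@1, Job 5@1, Job 6@1) gives peak 17: h1:17  h2:12  h3:5  h4:0  h5:0  h6:0  h7:0.
Shift Job 2→4, Job 4→6, Job 5→4.
Schedule Job 1@1, Job 2@4, Job 3@1, Job 4@6, Job 5@4, Job 6@1: h1:6  h2:6  h3:5  h4:6  h5:6  h6:5  h7:0 — peak 6.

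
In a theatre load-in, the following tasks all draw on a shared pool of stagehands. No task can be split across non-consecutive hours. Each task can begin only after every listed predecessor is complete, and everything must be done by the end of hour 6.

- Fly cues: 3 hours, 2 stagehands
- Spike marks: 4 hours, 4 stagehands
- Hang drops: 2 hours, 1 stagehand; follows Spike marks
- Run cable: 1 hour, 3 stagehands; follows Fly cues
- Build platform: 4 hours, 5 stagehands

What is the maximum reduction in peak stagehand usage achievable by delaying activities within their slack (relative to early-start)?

Early-start peak: h1:11  h2:11  h3:11  h4:12  h5:1  h6:1 ⇒ 12.
Leveled (Fly cues@1, Spike marks@1, Hang drops@5, Run cable@5, Build platform@1): h1:11  h2:11  h3:11  h4:9  h5:4  h6:1 ⇒ 11.
Reduction 12 − 11 = 1.

1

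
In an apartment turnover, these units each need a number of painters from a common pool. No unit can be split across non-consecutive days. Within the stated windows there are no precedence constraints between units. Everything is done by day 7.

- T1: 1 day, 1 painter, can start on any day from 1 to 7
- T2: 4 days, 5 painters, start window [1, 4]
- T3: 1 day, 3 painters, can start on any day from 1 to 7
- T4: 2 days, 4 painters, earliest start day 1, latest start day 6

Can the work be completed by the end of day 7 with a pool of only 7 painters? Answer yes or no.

Schedule T1@1, T2@2, T3@1, T4@6: d1:4  d2:5  d3:5  d4:5  d5:5  d6:4  d7:4 — peak 5 ≤ 7.

yes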